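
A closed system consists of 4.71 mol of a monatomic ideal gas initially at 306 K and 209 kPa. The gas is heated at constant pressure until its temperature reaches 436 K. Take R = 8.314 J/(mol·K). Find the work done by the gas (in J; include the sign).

5090 J

V₁ = nRT₁/P₁ = 4.71×8.314×306/209 = 57.3 L.
Isobaric: P stays 209 kPa; V/T = const ⇒ T₂ = 436 K, V₂ = 81.7 L.
W = PΔV = 209×(81.7−57.3) kPa·L = 5090 J.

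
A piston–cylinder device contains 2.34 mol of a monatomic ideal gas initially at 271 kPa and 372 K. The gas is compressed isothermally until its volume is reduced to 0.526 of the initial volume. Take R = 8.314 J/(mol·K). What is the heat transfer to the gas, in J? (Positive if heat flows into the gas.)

-4650 J

V₁ = nRT₁/P₁ = 2.34×8.314×372/271 = 26.7 L.
Isothermal: T stays 372 K; PV = const ⇒ V₂ = 14.0 L, P₂ = 515 kPa.
ΔU = 0 (ideal gas, T constant).
W = nRT ln(V₂/V₁) = 2.34×8.314×372×ln(0.526) = -4650 J.
Q = ΔU + W = -4650 J.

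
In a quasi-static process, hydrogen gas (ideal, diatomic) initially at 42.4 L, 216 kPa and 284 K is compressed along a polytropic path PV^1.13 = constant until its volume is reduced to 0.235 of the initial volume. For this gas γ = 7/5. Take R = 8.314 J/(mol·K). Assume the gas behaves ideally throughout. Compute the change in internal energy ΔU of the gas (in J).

4740 J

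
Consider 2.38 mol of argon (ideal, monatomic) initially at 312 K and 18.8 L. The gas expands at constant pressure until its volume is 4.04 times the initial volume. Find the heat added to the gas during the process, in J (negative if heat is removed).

P₁ = nRT₁/V₁ = 2.38×8.314×312/18.8 = 328 kPa.
Isobaric: P stays 328 kPa; V/T = const ⇒ T₂ = 1260 K, V₂ = 76.0 L.
W = PΔV = 328×(76.0−18.8) kPa·L = 18800 J.
ΔU = nCvΔT = 2.38×12.5×(1260−312) = 28200 J.
Q = ΔU + W = nCpΔT = 46900 J.

46900 J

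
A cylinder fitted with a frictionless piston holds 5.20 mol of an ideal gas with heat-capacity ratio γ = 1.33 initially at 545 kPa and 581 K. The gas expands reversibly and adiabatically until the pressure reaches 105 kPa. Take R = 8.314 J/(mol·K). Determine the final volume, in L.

159 L

V₁ = nRT₁/P₁ = 5.20×8.314×581/545 = 46.1 L.
Adiabatic: T₂/T₁ = (P₂/P₁)^((γ−1)/γ) ⇒ T₂ = 581×(0.193)^0.248 = 386 K; V₂ = 159 L.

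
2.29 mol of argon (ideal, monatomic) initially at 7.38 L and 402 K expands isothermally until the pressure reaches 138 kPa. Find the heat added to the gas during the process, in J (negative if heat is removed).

P₁ = nRT₁/V₁ = 2.29×8.314×402/7.38 = 1040 kPa.
Isothermal: T stays 402 K; PV = const ⇒ V₂ = 55.5 L, P₂ = 138 kPa.
ΔU = 0 (ideal gas, T constant).
W = nRT ln(V₂/V₁) = 2.29×8.314×402×ln(7.52) = 15400 J.
Q = ΔU + W = 15400 J.

15400 J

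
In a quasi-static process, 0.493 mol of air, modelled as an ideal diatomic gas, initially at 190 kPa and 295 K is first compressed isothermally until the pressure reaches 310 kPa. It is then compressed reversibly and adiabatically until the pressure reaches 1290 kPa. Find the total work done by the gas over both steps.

-2110 J

V₁ = nRT₁/P₁ = 0.493×8.314×295/190 = 6.36 L.
Step 1 — Isothermal: T stays 295 K; PV = const ⇒ V₂ = 3.90 L, P₂ = 310 kPa.
ΔU = 0 (ideal gas, T constant).
W = nRT ln(V₂/V₁) = 0.493×8.314×295×ln(0.613) = -592 J.
Q = ΔU + W = -592 J.
State after step 1: P = 310 kPa, V = 3.90 L, T = 295 K.
Step 2 — Adiabatic: T₂/T₁ = (P₂/P₁)^((γ−1)/γ) ⇒ T₂ = 295×(4.16)^0.286 = 443 K; V₂ = 1.41 L.
ΔU = nCvΔT = 0.493×20.8×(443−295) = 1520 J.
Q = 0 for an adiabatic process, so W = −ΔU = -1520 J.
Net over both steps: W = -2110 J, Q = -592 J, ΔU = 1520 J.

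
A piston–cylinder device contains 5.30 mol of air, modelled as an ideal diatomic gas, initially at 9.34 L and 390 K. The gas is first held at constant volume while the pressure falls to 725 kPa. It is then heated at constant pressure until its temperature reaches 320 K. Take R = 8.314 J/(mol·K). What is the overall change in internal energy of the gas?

-7710 J

P₁ = nRT₁/V₁ = 5.30×8.314×390/9.34 = 1840 kPa.
Step 1 — Isochoric: V stays 9.34 L; P/T = const ⇒ T₂ = 154 K, P₂ = 725 kPa.
W = 0 (no volume change).
ΔU = nCvΔT = 5.30×20.8×(154−390) = -26000 J.
Q = ΔU = -26000 J.
State after step 1: P = 725 kPa, V = 9.34 L, T = 154 K.
Step 2 — Isobaric: P stays 725 kPa; V/T = const ⇒ T₂ = 320 K, V₂ = 19.4 L.
W = PΔV = 725×(19.4−9.34) kPa·L = 7330 J.
ΔU = nCvΔT = 5.30×20.8×(320−154) = 18300 J.
Q = ΔU + W = nCpΔT = 25700 J.
Net over both steps: W = 7330 J, Q = -382 J, ΔU = -7710 J.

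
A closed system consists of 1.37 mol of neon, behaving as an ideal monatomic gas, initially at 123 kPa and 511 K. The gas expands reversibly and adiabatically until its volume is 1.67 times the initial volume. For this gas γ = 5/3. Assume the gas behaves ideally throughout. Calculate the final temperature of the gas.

V₁ = nRT₁/P₁ = 1.37×8.314×511/123 = 47.3 L.
Adiabatic: TV^(γ−1) = const ⇒ T₂ = 511×(0.599)^0.667 = 363 K; PV^γ = const ⇒ P₂ = 52.3 kPa.

363 K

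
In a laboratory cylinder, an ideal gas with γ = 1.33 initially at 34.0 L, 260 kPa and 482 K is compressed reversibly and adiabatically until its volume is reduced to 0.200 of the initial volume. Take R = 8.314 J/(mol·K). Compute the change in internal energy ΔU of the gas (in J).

18800 J

n = P₁V₁/(RT₁) = 260×34.0/(8.314×482) = 2.21 mol.
Adiabatic: TV^(γ−1) = const ⇒ T₂ = 482×(5.00)^0.330 = 820 K; PV^γ = const ⇒ P₂ = 2210 kPa.
For an ideal gas ΔU = nCvΔT with Cv = R/(γ−1) = 25.2 J/(mol·K).
ΔU = 2.21×25.2×(820−482) = 18800 J.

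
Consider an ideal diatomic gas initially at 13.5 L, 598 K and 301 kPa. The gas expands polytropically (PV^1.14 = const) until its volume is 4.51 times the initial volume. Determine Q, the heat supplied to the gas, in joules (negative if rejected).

n = P₁V₁/(RT₁) = 301×13.5/(8.314×598) = 0.817 mol.
Polytropic n=1.14: T₂ = T₁(V₁/V₂)^(n−1) = 598×(0.222)^0.14 = 484 K; P₂ = P₁(V₁/V₂)^n = 54.1 kPa.
W = (P₁V₁−P₂V₂)/(n−1) = (301×13.5−54.1×60.9)/0.14 = 5520 J.
ΔU = nCvΔT = 0.817×20.8×(484−598) = -1930 J.
Q = ΔU + W = 3590 J.

3590 J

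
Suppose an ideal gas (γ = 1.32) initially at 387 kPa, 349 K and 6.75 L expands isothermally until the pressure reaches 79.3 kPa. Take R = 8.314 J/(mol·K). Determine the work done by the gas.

4140 J

n = P₁V₁/(RT₁) = 387×6.75/(8.314×349) = 0.900 mol.
Isothermal: T stays 349 K; PV = const ⇒ V₂ = 32.9 L, P₂ = 79.3 kPa.
W = nRT ln(V₂/V₁) = 0.900×8.314×349×ln(4.88) = 4140 J.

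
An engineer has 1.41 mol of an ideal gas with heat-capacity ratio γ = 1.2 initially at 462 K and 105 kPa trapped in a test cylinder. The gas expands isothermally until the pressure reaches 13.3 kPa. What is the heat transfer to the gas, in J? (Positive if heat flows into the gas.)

11200 J

V₁ = nRT₁/P₁ = 1.41×8.314×462/105 = 51.6 L.
Isothermal: T stays 462 K; PV = const ⇒ V₂ = 407 L, P₂ = 13.3 kPa.
ΔU = 0 (ideal gas, T constant).
W = nRT ln(V₂/V₁) = 1.41×8.314×462×ln(7.89) = 11200 J.
Q = ΔU + W = 11200 J.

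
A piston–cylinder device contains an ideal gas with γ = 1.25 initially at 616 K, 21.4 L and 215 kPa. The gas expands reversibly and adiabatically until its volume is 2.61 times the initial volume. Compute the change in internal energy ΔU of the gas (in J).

n = P₁V₁/(RT₁) = 215×21.4/(8.314×616) = 0.898 mol.
Adiabatic: TV^(γ−1) = const ⇒ T₂ = 616×(0.383)^0.250 = 485 K; PV^γ = const ⇒ P₂ = 64.8 kPa.
For an ideal gas ΔU = nCvΔT with Cv = R/(γ−1) = 33.3 J/(mol·K).
ΔU = 0.898×33.3×(485−616) = -3920 J.

-3920 J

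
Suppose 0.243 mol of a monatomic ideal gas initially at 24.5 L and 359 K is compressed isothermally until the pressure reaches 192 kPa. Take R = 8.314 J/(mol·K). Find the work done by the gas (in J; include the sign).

-1360 J

P₁ = nRT₁/V₁ = 0.243×8.314×359/24.5 = 29.6 kPa.
Isothermal: T stays 359 K; PV = const ⇒ V₂ = 3.78 L, P₂ = 192 kPa.
W = nRT ln(V₂/V₁) = 0.243×8.314×359×ln(0.154) = -1360 J.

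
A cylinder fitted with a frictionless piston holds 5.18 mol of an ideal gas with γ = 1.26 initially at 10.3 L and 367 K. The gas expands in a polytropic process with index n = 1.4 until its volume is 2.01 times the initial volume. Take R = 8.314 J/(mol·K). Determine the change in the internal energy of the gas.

P₁ = nRT₁/V₁ = 5.18×8.314×367/10.3 = 1530 kPa.
Polytropic n=1.4: T₂ = T₁(V₁/V₂)^(n−1) = 367×(0.498)^0.40 = 278 K; P₂ = P₁(V₁/V₂)^n = 577 kPa.
For an ideal gas ΔU = nCvΔT with Cv = R/(γ−1) = 32.0 J/(mol·K).
ΔU = 5.18×32.0×(278−367) = -14800 J.

-14800 J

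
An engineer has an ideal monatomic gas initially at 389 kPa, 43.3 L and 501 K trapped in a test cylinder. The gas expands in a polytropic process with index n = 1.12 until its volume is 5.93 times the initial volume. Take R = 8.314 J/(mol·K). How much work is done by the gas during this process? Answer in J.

n = P₁V₁/(RT₁) = 389×43.3/(8.314×501) = 4.04 mol.
Polytropic n=1.12: T₂ = T₁(V₁/V₂)^(n−1) = 501×(0.169)^0.12 = 405 K; P₂ = P₁(V₁/V₂)^n = 53.0 kPa.
W = (P₁V₁−P₂V₂)/(n−1) = (389×43.3−53.0×257)/0.12 = 27000 J.

27000 J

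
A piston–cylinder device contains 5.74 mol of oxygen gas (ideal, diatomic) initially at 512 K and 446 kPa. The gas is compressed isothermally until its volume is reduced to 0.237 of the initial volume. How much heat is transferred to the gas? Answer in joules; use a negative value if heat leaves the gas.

-35200 J

V₁ = nRT₁/P₁ = 5.74×8.314×512/446 = 54.8 L.
Isothermal: T stays 512 K; PV = const ⇒ V₂ = 13.0 L, P₂ = 1880 kPa.
ΔU = 0 (ideal gas, T constant).
W = nRT ln(V₂/V₁) = 5.74×8.314×512×ln(0.237) = -35200 J.
Q = ΔU + W = -35200 J.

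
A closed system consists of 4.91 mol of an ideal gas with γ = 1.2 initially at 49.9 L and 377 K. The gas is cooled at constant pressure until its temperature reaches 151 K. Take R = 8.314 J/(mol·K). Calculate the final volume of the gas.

P₁ = nRT₁/V₁ = 4.91×8.314×377/49.9 = 308 kPa.
Isobaric: P stays 308 kPa; V/T = const ⇒ T₂ = 151 K, V₂ = 20.0 L.

20.0 L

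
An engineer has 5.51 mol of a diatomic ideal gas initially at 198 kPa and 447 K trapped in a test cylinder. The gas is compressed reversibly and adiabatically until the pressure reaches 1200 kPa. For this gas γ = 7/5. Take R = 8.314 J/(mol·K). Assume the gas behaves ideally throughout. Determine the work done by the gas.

-34500 J

V₁ = nRT₁/P₁ = 5.51×8.314×447/198 = 103 L.
Adiabatic: T₂/T₁ = (P₂/P₁)^((γ−1)/γ) ⇒ T₂ = 447×(6.06)^0.286 = 748 K; V₂ = 28.6 L.
ΔU = nCvΔT = 5.51×20.8×(748−447) = 34500 J.
Q = 0 for an adiabatic process, so W = −ΔU = -34500 J.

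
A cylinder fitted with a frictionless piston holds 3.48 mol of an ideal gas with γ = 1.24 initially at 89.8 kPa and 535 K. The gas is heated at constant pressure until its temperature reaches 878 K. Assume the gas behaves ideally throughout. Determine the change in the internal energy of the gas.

41300 J

V₁ = nRT₁/P₁ = 3.48×8.314×535/89.8 = 172 L.
Isobaric: P stays 89.8 kPa; V/T = const ⇒ T₂ = 878 K, V₂ = 283 L.
For an ideal gas ΔU = nCvΔT with Cv = R/(γ−1) = 34.6 J/(mol·K).
ΔU = 3.48×34.6×(878−535) = 41300 J.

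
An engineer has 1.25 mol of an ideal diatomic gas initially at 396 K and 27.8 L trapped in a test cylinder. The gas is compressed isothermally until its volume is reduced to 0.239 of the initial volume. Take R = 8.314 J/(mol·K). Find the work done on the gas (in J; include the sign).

P₁ = nRT₁/V₁ = 1.25×8.314×396/27.8 = 148 kPa.
Isothermal: T stays 396 K; PV = const ⇒ V₂ = 6.64 L, P₂ = 619 kPa.
W = nRT ln(V₂/V₁) = 1.25×8.314×396×ln(0.239) = -5890 J.
Work done on the gas = −W_by = 5890 J.

5890 J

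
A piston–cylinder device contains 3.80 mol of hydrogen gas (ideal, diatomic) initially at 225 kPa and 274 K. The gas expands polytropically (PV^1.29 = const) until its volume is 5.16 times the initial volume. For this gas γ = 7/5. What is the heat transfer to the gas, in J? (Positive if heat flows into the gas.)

3110 J

V₁ = nRT₁/P₁ = 3.80×8.314×274/225 = 38.5 L.
Polytropic n=1.29: T₂ = T₁(V₁/V₂)^(n−1) = 274×(0.194)^0.29 = 170 K; P₂ = P₁(V₁/V₂)^n = 27.1 kPa.
W = (P₁V₁−P₂V₂)/(n−1) = (225×38.5−27.1×199)/0.29 = 11300 J.
ΔU = nCvΔT = 3.80×20.8×(170−274) = -8190 J.
Q = ΔU + W = 3110 J.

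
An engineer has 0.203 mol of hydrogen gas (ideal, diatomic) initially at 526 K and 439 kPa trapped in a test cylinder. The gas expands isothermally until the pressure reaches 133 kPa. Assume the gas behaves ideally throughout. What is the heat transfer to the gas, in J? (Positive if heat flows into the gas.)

V₁ = nRT₁/P₁ = 0.203×8.314×526/439 = 2.02 L.
Isothermal: T stays 526 K; PV = const ⇒ V₂ = 6.67 L, P₂ = 133 kPa.
ΔU = 0 (ideal gas, T constant).
W = nRT ln(V₂/V₁) = 0.203×8.314×526×ln(3.30) = 1060 J.
Q = ΔU + W = 1060 J.

1060 J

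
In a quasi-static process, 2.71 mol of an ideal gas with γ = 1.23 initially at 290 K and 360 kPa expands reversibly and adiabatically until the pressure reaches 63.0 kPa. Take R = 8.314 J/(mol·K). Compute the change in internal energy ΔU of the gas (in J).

V₁ = nRT₁/P₁ = 2.71×8.314×290/360 = 18.1 L.
Adiabatic: T₂/T₁ = (P₂/P₁)^((γ−1)/γ) ⇒ T₂ = 290×(0.175)^0.187 = 209 K; V₂ = 74.9 L.
For an ideal gas ΔU = nCvΔT with Cv = R/(γ−1) = 36.1 J/(mol·K).
ΔU = 2.71×36.1×(209−290) = -7900 J.

-7900 J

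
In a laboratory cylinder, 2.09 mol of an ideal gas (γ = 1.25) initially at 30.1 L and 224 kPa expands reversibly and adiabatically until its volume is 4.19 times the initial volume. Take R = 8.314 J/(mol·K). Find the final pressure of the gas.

T₁ = P₁V₁/(nR) = 224×30.1/(2.09×8.314) = 388 K.
Adiabatic: TV^(γ−1) = const ⇒ T₂ = 388×(0.239)^0.250 = 271 K; PV^γ = const ⇒ P₂ = 37.4 kPa.

37.4 kPa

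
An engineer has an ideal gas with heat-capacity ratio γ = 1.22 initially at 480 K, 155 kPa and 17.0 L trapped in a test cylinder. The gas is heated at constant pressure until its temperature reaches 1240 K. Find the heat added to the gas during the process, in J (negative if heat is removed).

23100 J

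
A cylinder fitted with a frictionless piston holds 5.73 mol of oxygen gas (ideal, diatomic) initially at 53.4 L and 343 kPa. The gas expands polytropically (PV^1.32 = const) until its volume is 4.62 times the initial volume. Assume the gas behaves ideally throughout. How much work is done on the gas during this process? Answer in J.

T₁ = P₁V₁/(nR) = 343×53.4/(5.73×8.314) = 384 K.
Polytropic n=1.32: T₂ = T₁(V₁/V₂)^(n−1) = 384×(0.216)^0.32 = 236 K; P₂ = P₁(V₁/V₂)^n = 45.5 kPa.
W = (P₁V₁−P₂V₂)/(n−1) = (343×53.4−45.5×247)/0.32 = 22200 J.
Work done on the gas = −W_by = -22200 J.

-22200 J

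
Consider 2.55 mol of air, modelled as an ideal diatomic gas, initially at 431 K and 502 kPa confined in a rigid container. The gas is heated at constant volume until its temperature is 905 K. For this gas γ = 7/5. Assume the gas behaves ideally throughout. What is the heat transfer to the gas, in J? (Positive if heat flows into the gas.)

25100 J

V₁ = nRT₁/P₁ = 2.55×8.314×431/502 = 18.2 L.
Isochoric: V stays 18.2 L; P/T = const ⇒ T₂ = 905 K, P₂ = 1050 kPa.
W = 0 (no volume change).
ΔU = nCvΔT = 2.55×20.8×(905−431) = 25100 J.
Q = ΔU = 25100 J.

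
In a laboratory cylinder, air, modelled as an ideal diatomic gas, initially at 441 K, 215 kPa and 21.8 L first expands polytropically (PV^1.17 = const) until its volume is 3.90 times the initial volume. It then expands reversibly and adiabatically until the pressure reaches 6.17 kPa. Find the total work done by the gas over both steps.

9680 J

n = P₁V₁/(RT₁) = 215×21.8/(8.314×441) = 1.28 mol.
Step 1 — Polytropic n=1.17: T₂ = T₁(V₁/V₂)^(n−1) = 441×(0.256)^0.17 = 350 K; P₂ = P₁(V₁/V₂)^n = 43.7 kPa.
W = (P₁V₁−P₂V₂)/(n−1) = (215×21.8−43.7×85.0)/0.17 = 5690 J.
ΔU = nCvΔT = 1.28×20.8×(350−441) = -2420 J.
Q = ΔU + W = 3270 J.
State after step 1: P = 43.7 kPa, V = 85.0 L, T = 350 K.
Step 2 — Adiabatic: T₂/T₁ = (P₂/P₁)^((γ−1)/γ) ⇒ T₂ = 350×(0.141)^0.286 = 200 K; V₂ = 344 L.
ΔU = nCvΔT = 1.28×20.8×(200−350) = -3980 J.
Q = 0 for an adiabatic process, so W = −ΔU = 3980 J.
Net over both steps: W = 9680 J, Q = 3270 J, ΔU = -6400 J.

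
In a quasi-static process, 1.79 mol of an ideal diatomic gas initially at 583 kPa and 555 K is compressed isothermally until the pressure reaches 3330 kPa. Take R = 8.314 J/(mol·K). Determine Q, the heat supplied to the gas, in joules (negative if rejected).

V₁ = nRT₁/P₁ = 1.79×8.314×555/583 = 14.2 L.
Isothermal: T stays 555 K; PV = const ⇒ V₂ = 2.48 L, P₂ = 3330 kPa.
ΔU = 0 (ideal gas, T constant).
W = nRT ln(V₂/V₁) = 1.79×8.314×555×ln(0.175) = -14400 J.
Q = ΔU + W = -14400 J.

-14400 J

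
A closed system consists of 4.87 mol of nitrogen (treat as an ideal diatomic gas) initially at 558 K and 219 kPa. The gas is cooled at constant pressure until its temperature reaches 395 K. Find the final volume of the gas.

73.0 L

V₁ = nRT₁/P₁ = 4.87×8.314×558/219 = 103 L.
Isobaric: P stays 219 kPa; V/T = const ⇒ T₂ = 395 K, V₂ = 73.0 L.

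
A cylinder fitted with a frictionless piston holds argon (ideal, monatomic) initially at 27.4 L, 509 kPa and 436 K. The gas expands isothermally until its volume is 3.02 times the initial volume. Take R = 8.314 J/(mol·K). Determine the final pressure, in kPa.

Isothermal: T stays 436 K; PV = const ⇒ V₂ = 82.7 L, P₂ = 169 kPa.

169 kPa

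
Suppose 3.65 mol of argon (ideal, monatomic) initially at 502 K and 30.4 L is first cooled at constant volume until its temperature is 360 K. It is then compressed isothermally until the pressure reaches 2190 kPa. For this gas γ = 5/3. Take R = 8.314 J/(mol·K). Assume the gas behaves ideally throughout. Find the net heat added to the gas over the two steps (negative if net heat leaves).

-26200 J

P₁ = nRT₁/V₁ = 3.65×8.314×502/30.4 = 501 kPa.
Step 1 — Isochoric: V stays 30.4 L; P/T = const ⇒ T₂ = 360 K, P₂ = 359 kPa.
W = 0 (no volume change).
ΔU = nCvΔT = 3.65×12.5×(360−502) = -6460 J.
Q = ΔU = -6460 J.
State after step 1: P = 359 kPa, V = 30.4 L, T = 360 K.
Step 2 — Isothermal: T stays 360 K; PV = const ⇒ V₂ = 4.99 L, P₂ = 2190 kPa.
ΔU = 0 (ideal gas, T constant).
W = nRT ln(V₂/V₁) = 3.65×8.314×360×ln(0.164) = -19700 J.
Q = ΔU + W = -19700 J.
Net over both steps: W = -19700 J, Q = -26200 J, ΔU = -6460 J.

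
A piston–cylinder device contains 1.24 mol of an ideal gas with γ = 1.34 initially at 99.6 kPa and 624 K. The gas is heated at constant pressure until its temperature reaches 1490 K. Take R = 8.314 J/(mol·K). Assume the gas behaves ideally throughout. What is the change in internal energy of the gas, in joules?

26300 J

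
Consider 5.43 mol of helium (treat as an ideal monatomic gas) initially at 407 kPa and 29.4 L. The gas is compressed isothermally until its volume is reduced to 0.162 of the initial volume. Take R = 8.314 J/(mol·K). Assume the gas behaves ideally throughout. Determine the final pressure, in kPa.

T₁ = P₁V₁/(nR) = 407×29.4/(5.43×8.314) = 265 K.
Isothermal: T stays 265 K; PV = const ⇒ V₂ = 4.76 L, P₂ = 2510 kPa.

2510 kPa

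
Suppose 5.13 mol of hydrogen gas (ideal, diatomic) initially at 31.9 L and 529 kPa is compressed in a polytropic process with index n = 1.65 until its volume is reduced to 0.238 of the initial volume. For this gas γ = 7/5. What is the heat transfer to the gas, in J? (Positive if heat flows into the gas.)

T₁ = P₁V₁/(nR) = 529×31.9/(5.13×8.314) = 396 K.
Polytropic n=1.65: T₂ = T₁(V₁/V₂)^(n−1) = 396×(4.20)^0.65 = 1010 K; P₂ = P₁(V₁/V₂)^n = 5650 kPa.
W = (P₁V₁−P₂V₂)/(n−1) = (529×31.9−5650×7.59)/0.65 = -40000 J.
ΔU = nCvΔT = 5.13×20.8×(1010−396) = 65100 J.
Q = ΔU + W = 25000 J.

25000 J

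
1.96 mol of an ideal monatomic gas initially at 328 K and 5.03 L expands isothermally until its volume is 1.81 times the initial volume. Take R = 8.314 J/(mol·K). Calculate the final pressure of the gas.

587 kPa

P₁ = nRT₁/V₁ = 1.96×8.314×328/5.03 = 1060 kPa.
Isothermal: T stays 328 K; PV = const ⇒ V₂ = 9.10 L, P₂ = 587 kPa.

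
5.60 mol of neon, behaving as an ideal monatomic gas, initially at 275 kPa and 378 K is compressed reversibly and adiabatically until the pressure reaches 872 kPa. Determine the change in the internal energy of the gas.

V₁ = nRT₁/P₁ = 5.60×8.314×378/275 = 64.0 L.
Adiabatic: T₂/T₁ = (P₂/P₁)^((γ−1)/γ) ⇒ T₂ = 378×(3.17)^0.400 = 600 K; V₂ = 32.0 L.
For an ideal gas ΔU = nCvΔT with Cv = (3/2)R = 12.5 J/(mol·K).
ΔU = 5.60×12.5×(600−378) = 15500 J.

15500 J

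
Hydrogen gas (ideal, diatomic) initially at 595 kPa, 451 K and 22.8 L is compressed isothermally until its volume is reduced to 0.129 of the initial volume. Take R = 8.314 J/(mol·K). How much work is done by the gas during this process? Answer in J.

n = P₁V₁/(RT₁) = 595×22.8/(8.314×451) = 3.62 mol.
Isothermal: T stays 451 K; PV = const ⇒ V₂ = 2.94 L, P₂ = 4610 kPa.
W = nRT ln(V₂/V₁) = 3.62×8.314×451×ln(0.129) = -27800 J.

-27800 J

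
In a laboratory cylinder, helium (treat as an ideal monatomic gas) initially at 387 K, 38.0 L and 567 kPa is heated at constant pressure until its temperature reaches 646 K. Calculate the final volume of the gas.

Isobaric: P stays 567 kPa; V/T = const ⇒ T₂ = 646 K, V₂ = 63.4 L.

63.4 L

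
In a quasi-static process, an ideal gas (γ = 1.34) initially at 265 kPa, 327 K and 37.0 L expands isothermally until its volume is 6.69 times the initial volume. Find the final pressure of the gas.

Isothermal: T stays 327 K; PV = const ⇒ V₂ = 248 L, P₂ = 39.6 kPa.

39.6 kPa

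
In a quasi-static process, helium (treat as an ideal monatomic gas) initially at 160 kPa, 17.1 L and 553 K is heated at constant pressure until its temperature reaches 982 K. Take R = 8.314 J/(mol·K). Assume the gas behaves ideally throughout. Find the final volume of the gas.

30.4 L

Isobaric: P stays 160 kPa; V/T = const ⇒ T₂ = 982 K, V₂ = 30.4 L.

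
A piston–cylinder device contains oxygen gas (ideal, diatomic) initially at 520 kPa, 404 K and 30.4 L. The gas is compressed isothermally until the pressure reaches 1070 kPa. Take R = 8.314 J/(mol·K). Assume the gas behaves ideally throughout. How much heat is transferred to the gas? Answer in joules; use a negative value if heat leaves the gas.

-11400 J

n = P₁V₁/(RT₁) = 520×30.4/(8.314×404) = 4.71 mol.
Isothermal: T stays 404 K; PV = const ⇒ V₂ = 14.8 L, P₂ = 1070 kPa.
ΔU = 0 (ideal gas, T constant).
W = nRT ln(V₂/V₁) = 4.71×8.314×404×ln(0.486) = -11400 J.
Q = ΔU + W = -11400 J.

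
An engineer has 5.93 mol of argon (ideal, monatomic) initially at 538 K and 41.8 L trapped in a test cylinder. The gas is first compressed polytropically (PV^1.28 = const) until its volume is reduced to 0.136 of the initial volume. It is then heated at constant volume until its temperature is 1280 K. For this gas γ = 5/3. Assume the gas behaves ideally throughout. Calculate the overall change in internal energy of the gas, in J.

54900 J

P₁ = nRT₁/V₁ = 5.93×8.314×538/41.8 = 635 kPa.
Step 1 — Polytropic n=1.28: T₂ = T₁(V₁/V₂)^(n−1) = 538×(7.35)^0.28 = 941 K; P₂ = P₁(V₁/V₂)^n = 8160 kPa.
W = (P₁V₁−P₂V₂)/(n−1) = (635×41.8−8160×5.68)/0.28 = -70900 J.
ΔU = nCvΔT = 5.93×12.5×(941−538) = 29800 J.
Q = ΔU + W = -41100 J.
State after step 1: P = 8160 kPa, V = 5.68 L, T = 941 K.
Step 2 — Isochoric: V stays 5.68 L; P/T = const ⇒ T₂ = 1280 K, P₂ = 11100 kPa.
W = 0 (no volume change).
ΔU = nCvΔT = 5.93×12.5×(1280−941) = 25100 J.
Q = ΔU = 25100 J.
Net over both steps: W = -70900 J, Q = -16000 J, ΔU = 54900 J.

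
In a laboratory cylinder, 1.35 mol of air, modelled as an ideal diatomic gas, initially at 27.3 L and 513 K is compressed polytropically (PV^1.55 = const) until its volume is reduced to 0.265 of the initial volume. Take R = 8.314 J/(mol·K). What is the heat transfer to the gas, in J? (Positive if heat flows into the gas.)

P₁ = nRT₁/V₁ = 1.35×8.314×513/27.3 = 211 kPa.
Polytropic n=1.55: T₂ = T₁(V₁/V₂)^(n−1) = 513×(3.77)^0.55 = 1060 K; P₂ = P₁(V₁/V₂)^n = 1650 kPa.
W = (P₁V₁−P₂V₂)/(n−1) = (211×27.3−1650×7.23)/0.55 = -11300 J.
ΔU = nCvΔT = 1.35×20.8×(1060−513) = 15500 J.
Q = ΔU + W = 4220 J.

4220 J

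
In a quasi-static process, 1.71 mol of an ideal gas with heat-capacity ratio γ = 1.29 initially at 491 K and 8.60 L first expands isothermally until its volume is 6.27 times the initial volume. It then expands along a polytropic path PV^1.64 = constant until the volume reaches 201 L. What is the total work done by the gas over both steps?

19000 J

P₁ = nRT₁/V₁ = 1.71×8.314×491/8.60 = 812 kPa.
Step 1 — Isothermal: T stays 491 K; PV = const ⇒ V₂ = 53.9 L, P₂ = 129 kPa.
ΔU = 0 (ideal gas, T constant).
W = nRT ln(V₂/V₁) = 1.71×8.314×491×ln(6.27) = 12800 J.
Q = ΔU + W = 12800 J.
State after step 1: P = 129 kPa, V = 53.9 L, T = 491 K.
Step 2 — Polytropic n=1.64: T₂ = T₁(V₁/V₂)^(n−1) = 491×(0.268)^0.64 = 212 K; P₂ = P₁(V₁/V₂)^n = 15.0 kPa.
W = (P₁V₁−P₂V₂)/(n−1) = (129×53.9−15.0×201)/0.64 = 6210 J.
ΔU = nCvΔT = 1.71×28.7×(212−491) = -13700 J.
Q = ΔU + W = -7490 J.
Net over both steps: W = 19000 J, Q = 5320 J, ΔU = -13700 J.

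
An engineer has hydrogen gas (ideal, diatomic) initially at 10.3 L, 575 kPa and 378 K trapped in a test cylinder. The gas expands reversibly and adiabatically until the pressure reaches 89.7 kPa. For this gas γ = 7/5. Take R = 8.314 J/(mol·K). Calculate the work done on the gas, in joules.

-6100 J

n = P₁V₁/(RT₁) = 575×10.3/(8.314×378) = 1.88 mol.
Adiabatic: T₂/T₁ = (P₂/P₁)^((γ−1)/γ) ⇒ T₂ = 378×(0.156)^0.286 = 222 K; V₂ = 38.8 L.
ΔU = nCvΔT = 1.88×20.8×(222−378) = -6100 J.
Q = 0 for an adiabatic process, so W = −ΔU = 6100 J.
Work done on the gas = −W_by = -6100 J.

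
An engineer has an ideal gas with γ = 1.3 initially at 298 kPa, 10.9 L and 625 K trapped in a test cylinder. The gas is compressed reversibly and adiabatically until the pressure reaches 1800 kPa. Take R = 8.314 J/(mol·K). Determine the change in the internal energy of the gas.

n = P₁V₁/(RT₁) = 298×10.9/(8.314×625) = 0.625 mol.
Adiabatic: T₂/T₁ = (P₂/P₁)^((γ−1)/γ) ⇒ T₂ = 625×(6.04)^0.231 = 947 K; V₂ = 2.73 L.
For an ideal gas ΔU = nCvΔT with Cv = R/(γ−1) = 27.7 J/(mol·K).
ΔU = 0.625×27.7×(947−625) = 5570 J.

5570 J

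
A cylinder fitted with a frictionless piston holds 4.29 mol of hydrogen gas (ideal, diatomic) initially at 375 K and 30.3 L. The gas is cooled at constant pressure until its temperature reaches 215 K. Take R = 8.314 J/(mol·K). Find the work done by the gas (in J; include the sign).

P₁ = nRT₁/V₁ = 4.29×8.314×375/30.3 = 441 kPa.
Isobaric: P stays 441 kPa; V/T = const ⇒ T₂ = 215 K, V₂ = 17.4 L.
W = PΔV = 441×(17.4−30.3) kPa·L = -5710 J.

-5710 J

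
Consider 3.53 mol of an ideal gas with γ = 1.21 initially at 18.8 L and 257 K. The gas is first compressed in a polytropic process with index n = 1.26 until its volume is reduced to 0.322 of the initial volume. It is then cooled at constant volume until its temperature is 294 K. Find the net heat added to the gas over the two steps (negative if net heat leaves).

-4770 J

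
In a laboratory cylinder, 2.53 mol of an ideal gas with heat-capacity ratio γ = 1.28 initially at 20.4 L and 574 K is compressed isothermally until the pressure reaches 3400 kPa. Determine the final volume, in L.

P₁ = nRT₁/V₁ = 2.53×8.314×574/20.4 = 592 kPa.
Isothermal: T stays 574 K; PV = const ⇒ V₂ = 3.55 L, P₂ = 3400 kPa.

3.55 L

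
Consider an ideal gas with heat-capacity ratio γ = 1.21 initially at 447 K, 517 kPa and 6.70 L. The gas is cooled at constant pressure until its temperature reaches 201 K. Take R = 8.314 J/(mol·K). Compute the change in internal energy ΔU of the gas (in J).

-9080 J

n = P₁V₁/(RT₁) = 517×6.70/(8.314×447) = 0.932 mol.
Isobaric: P stays 517 kPa; V/T = const ⇒ T₂ = 201 K, V₂ = 3.01 L.
For an ideal gas ΔU = nCvΔT with Cv = R/(γ−1) = 39.6 J/(mol·K).
ΔU = 0.932×39.6×(201−447) = -9080 J.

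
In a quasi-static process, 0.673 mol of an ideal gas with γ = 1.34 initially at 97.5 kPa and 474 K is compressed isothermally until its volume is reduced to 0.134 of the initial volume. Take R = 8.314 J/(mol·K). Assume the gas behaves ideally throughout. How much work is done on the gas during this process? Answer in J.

5330 J

V₁ = nRT₁/P₁ = 0.673×8.314×474/97.5 = 27.2 L.
Isothermal: T stays 474 K; PV = const ⇒ V₂ = 3.65 L, P₂ = 728 kPa.
W = nRT ln(V₂/V₁) = 0.673×8.314×474×ln(0.134) = -5330 J.
Work done on the gas = −W_by = 5330 J.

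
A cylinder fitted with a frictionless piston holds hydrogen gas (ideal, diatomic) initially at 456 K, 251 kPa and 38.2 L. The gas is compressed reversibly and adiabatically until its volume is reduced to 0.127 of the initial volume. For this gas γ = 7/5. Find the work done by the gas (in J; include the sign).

-30800 J

n = P₁V₁/(RT₁) = 251×38.2/(8.314×456) = 2.53 mol.
Adiabatic: TV^(γ−1) = const ⇒ T₂ = 456×(7.87)^0.400 = 1040 K; PV^γ = const ⇒ P₂ = 4510 kPa.
ΔU = nCvΔT = 2.53×20.8×(1040−456) = 30800 J.
Q = 0 for an adiabatic process, so W = −ΔU = -30800 J.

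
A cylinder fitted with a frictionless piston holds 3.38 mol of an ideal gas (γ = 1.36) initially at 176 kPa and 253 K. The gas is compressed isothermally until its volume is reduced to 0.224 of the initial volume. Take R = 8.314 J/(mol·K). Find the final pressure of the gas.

V₁ = nRT₁/P₁ = 3.38×8.314×253/176 = 40.4 L.
Isothermal: T stays 253 K; PV = const ⇒ V₂ = 9.05 L, P₂ = 786 kPa.

786 kPa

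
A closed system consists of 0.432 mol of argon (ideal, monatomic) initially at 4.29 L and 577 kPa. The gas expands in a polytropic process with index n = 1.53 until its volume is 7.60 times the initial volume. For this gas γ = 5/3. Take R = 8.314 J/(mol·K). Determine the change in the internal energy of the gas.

-2450 J

T₁ = P₁V₁/(nR) = 577×4.29/(0.432×8.314) = 689 K.
Polytropic n=1.53: T₂ = T₁(V₁/V₂)^(n−1) = 689×(0.132)^0.53 = 235 K; P₂ = P₁(V₁/V₂)^n = 25.9 kPa.
For an ideal gas ΔU = nCvΔT with Cv = (3/2)R = 12.5 J/(mol·K).
ΔU = 0.432×12.5×(235−689) = -2450 J.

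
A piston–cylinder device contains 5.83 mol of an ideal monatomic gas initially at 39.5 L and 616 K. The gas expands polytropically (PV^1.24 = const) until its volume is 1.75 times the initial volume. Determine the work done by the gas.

15600 J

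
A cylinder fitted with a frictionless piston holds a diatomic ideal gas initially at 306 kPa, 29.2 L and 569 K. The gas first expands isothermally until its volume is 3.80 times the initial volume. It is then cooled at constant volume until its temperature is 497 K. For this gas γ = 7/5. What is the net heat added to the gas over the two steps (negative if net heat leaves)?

n = P₁V₁/(RT₁) = 306×29.2/(8.314×569) = 1.89 mol.
Step 1 — Isothermal: T stays 569 K; PV = const ⇒ V₂ = 111 L, P₂ = 80.5 kPa.
ΔU = 0 (ideal gas, T constant).
W = nRT ln(V₂/V₁) = 1.89×8.314×569×ln(3.80) = 11900 J.
Q = ΔU + W = 11900 J.
State after step 1: P = 80.5 kPa, V = 111 L, T = 569 K.
Step 2 — Isochoric: V stays 111 L; P/T = const ⇒ T₂ = 497 K, P₂ = 70.3 kPa.
W = 0 (no volume change).
ΔU = nCvΔT = 1.89×20.8×(497−569) = -2830 J.
Q = ΔU = -2830 J.
Net over both steps: W = 11900 J, Q = 9100 J, ΔU = -2830 J.

9100 J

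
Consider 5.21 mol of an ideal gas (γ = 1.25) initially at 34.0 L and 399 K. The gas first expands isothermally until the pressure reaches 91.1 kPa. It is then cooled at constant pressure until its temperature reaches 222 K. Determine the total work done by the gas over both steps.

22000 J

P₁ = nRT₁/V₁ = 5.21×8.314×399/34.0 = 508 kPa.
Step 1 — Isothermal: T stays 399 K; PV = const ⇒ V₂ = 190 L, P₂ = 91.1 kPa.
ΔU = 0 (ideal gas, T constant).
W = nRT ln(V₂/V₁) = 5.21×8.314×399×ln(5.58) = 29700 J.
Q = ΔU + W = 29700 J.
State after step 1: P = 91.1 kPa, V = 190 L, T = 399 K.
Step 2 — Isobaric: P stays 91.1 kPa; V/T = const ⇒ T₂ = 222 K, V₂ = 106 L.
W = PΔV = 91.1×(106−190) kPa·L = -7670 J.
ΔU = nCvΔT = 5.21×33.3×(222−399) = -30700 J.
Q = ΔU + W = nCpΔT = -38300 J.
Net over both steps: W = 22000 J, Q = -8620 J, ΔU = -30700 J.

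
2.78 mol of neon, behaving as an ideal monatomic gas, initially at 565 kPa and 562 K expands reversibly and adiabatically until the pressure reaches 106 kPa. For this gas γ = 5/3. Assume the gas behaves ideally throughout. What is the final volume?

V₁ = nRT₁/P₁ = 2.78×8.314×562/565 = 23.0 L.
Adiabatic: T₂/T₁ = (P₂/P₁)^((γ−1)/γ) ⇒ T₂ = 562×(0.188)^0.400 = 288 K; V₂ = 62.7 L.

62.7 L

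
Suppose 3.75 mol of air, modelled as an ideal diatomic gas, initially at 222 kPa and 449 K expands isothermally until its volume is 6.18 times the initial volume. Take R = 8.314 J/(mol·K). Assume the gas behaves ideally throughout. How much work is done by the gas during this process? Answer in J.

25500 J

V₁ = nRT₁/P₁ = 3.75×8.314×449/222 = 63.1 L.
Isothermal: T stays 449 K; PV = const ⇒ V₂ = 390 L, P₂ = 35.9 kPa.
W = nRT ln(V₂/V₁) = 3.75×8.314×449×ln(6.18) = 25500 J.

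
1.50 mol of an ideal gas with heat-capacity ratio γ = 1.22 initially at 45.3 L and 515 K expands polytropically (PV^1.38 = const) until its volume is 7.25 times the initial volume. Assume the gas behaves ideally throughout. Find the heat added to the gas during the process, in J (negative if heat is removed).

-6500 J

P₁ = nRT₁/V₁ = 1.50×8.314×515/45.3 = 142 kPa.
Polytropic n=1.38: T₂ = T₁(V₁/V₂)^(n−1) = 515×(0.138)^0.38 = 243 K; P₂ = P₁(V₁/V₂)^n = 9.21 kPa.
W = (P₁V₁−P₂V₂)/(n−1) = (142×45.3−9.21×328)/0.38 = 8940 J.
ΔU = nCvΔT = 1.50×37.8×(243−515) = -15400 J.
Q = ΔU + W = -6500 J.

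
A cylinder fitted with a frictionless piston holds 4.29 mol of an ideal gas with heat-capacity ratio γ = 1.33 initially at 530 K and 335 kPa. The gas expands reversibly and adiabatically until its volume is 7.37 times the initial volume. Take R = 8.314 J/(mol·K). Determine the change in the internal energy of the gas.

V₁ = nRT₁/P₁ = 4.29×8.314×530/335 = 56.4 L.
Adiabatic: TV^(γ−1) = const ⇒ T₂ = 530×(0.136)^0.330 = 274 K; PV^γ = const ⇒ P₂ = 23.5 kPa.
For an ideal gas ΔU = nCvΔT with Cv = R/(γ−1) = 25.2 J/(mol·K).
ΔU = 4.29×25.2×(274−530) = -27700 J.

-27700 J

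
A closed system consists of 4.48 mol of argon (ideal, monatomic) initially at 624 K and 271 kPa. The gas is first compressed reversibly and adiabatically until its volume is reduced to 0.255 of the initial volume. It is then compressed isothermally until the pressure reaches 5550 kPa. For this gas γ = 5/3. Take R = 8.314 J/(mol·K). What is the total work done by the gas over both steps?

V₁ = nRT₁/P₁ = 4.48×8.314×624/271 = 85.8 L.
Step 1 — Adiabatic: TV^(γ−1) = const ⇒ T₂ = 624×(3.92)^0.667 = 1550 K; PV^γ = const ⇒ P₂ = 2640 kPa.
ΔU = nCvΔT = 4.48×12.5×(1550−624) = 51800 J.
Q = 0 for an adiabatic process, so W = −ΔU = -51800 J.
State after step 1: P = 2640 kPa, V = 21.9 L, T = 1550 K.
Step 2 — Isothermal: T stays 1550 K; PV = const ⇒ V₂ = 10.4 L, P₂ = 5550 kPa.
ΔU = 0 (ideal gas, T constant).
W = nRT ln(V₂/V₁) = 4.48×8.314×1550×ln(0.476) = -42900 J.
Q = ΔU + W = -42900 J.
Net over both steps: W = -94700 J, Q = -42900 J, ΔU = 51800 J.

-94700 J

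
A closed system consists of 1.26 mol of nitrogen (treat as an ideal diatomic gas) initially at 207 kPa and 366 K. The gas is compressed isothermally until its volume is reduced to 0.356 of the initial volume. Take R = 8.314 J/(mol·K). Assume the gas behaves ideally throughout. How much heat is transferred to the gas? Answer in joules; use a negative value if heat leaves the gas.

V₁ = nRT₁/P₁ = 1.26×8.314×366/207 = 18.5 L.
Isothermal: T stays 366 K; PV = const ⇒ V₂ = 6.59 L, P₂ = 581 kPa.
ΔU = 0 (ideal gas, T constant).
W = nRT ln(V₂/V₁) = 1.26×8.314×366×ln(0.356) = -3960 J.
Q = ΔU + W = -3960 J.

-3960 J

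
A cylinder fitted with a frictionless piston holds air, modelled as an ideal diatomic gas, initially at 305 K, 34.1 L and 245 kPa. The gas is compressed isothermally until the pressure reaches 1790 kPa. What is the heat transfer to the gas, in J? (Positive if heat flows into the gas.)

-16600 J

n = P₁V₁/(RT₁) = 245×34.1/(8.314×305) = 3.29 mol.
Isothermal: T stays 305 K; PV = const ⇒ V₂ = 4.67 L, P₂ = 1790 kPa.
ΔU = 0 (ideal gas, T constant).
W = nRT ln(V₂/V₁) = 3.29×8.314×305×ln(0.137) = -16600 J.
Q = ΔU + W = -16600 J.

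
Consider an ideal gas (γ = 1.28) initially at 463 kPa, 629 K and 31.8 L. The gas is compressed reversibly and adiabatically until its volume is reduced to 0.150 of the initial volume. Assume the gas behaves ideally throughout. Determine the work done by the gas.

n = P₁V₁/(RT₁) = 463×31.8/(8.314×629) = 2.82 mol.
Adiabatic: TV^(γ−1) = const ⇒ T₂ = 629×(6.67)^0.280 = 1070 K; PV^γ = const ⇒ P₂ = 5250 kPa.
ΔU = nCvΔT = 2.82×29.7×(1070−629) = 36900 J.
Q = 0 for an adiabatic process, so W = −ΔU = -36900 J.

-36900 J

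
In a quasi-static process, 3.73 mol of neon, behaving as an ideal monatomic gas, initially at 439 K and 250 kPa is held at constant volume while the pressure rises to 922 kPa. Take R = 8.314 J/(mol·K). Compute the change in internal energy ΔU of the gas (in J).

V₁ = nRT₁/P₁ = 3.73×8.314×439/250 = 54.5 L.
Isochoric: V stays 54.5 L; P/T = const ⇒ T₂ = 1620 K, P₂ = 922 kPa.
For an ideal gas ΔU = nCvΔT with Cv = (3/2)R = 12.5 J/(mol·K).
ΔU = 3.73×12.5×(1620−439) = 54900 J.

54900 J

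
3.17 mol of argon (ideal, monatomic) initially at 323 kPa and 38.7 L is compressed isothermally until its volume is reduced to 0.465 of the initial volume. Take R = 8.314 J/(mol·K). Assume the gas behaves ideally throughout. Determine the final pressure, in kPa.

695 kPa

T₁ = P₁V₁/(nR) = 323×38.7/(3.17×8.314) = 474 K.
Isothermal: T stays 474 K; PV = const ⇒ V₂ = 18.0 L, P₂ = 695 kPa.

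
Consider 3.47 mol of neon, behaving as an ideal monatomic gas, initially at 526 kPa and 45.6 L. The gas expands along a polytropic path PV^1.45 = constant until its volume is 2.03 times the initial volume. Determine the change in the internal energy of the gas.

-9820 J

T₁ = P₁V₁/(nR) = 526×45.6/(3.47×8.314) = 831 K.
Polytropic n=1.45: T₂ = T₁(V₁/V₂)^(n−1) = 831×(0.493)^0.45 = 605 K; P₂ = P₁(V₁/V₂)^n = 188 kPa.
For an ideal gas ΔU = nCvΔT with Cv = (3/2)R = 12.5 J/(mol·K).
ΔU = 3.47×12.5×(605−831) = -9820 J.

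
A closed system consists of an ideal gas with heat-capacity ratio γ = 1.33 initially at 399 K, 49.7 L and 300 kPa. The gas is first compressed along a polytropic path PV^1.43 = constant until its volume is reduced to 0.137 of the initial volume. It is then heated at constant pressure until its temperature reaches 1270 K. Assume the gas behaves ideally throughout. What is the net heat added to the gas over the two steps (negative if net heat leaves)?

64200 J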